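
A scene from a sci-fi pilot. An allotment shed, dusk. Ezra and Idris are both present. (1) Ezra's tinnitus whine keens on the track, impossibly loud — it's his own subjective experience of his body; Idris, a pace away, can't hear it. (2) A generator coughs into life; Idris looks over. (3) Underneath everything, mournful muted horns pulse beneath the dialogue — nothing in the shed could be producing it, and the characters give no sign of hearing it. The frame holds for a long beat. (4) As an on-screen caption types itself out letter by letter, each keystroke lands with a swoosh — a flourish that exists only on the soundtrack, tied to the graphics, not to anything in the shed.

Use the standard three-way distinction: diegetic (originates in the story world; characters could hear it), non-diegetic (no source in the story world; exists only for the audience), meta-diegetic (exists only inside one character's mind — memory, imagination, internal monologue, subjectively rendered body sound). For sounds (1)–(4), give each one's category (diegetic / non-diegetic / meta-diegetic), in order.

meta-diegetic, diegetic, non-diegetic, non-diegetic

(1) is meta-diegetic: point-of-audition from inside Ezra's body; not a sound in the room.
Sound (2): an in-world source (a generator); characters could hear it, so diegetic.
(3) is non-diegetic: it has no source in the story world and no character can hear it — it's underscore.
(4) the caption isn't part of the story world, so neither is the sound tied to it → non-diegetic.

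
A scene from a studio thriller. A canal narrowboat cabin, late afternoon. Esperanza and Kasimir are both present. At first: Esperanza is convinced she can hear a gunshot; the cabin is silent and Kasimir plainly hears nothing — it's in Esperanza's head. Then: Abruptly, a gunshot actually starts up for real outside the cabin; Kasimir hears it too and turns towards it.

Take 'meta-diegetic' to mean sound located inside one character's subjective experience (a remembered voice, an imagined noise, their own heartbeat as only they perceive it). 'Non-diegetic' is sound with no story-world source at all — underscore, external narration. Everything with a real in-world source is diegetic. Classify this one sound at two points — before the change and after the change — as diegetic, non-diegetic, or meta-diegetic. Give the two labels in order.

meta-diegetic, diegetic

Before the change: only Esperanza 'hears' it — imagined, in her mind → meta-diegetic.
After the change: now there's a real external source and Kasimir hears it too — in the story world → diegetic.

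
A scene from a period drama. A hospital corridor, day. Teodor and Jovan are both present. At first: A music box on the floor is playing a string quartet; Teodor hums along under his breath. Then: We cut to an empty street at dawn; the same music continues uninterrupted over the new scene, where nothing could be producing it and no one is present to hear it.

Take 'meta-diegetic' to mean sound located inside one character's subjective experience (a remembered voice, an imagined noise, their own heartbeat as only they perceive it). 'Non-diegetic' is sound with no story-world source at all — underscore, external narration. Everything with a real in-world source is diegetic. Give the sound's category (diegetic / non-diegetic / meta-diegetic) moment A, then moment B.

diegetic, non-diegetic

Moment A: a music box is a real in-scene source and Teodor reacts to it → diegetic.
Moment B: there is no longer any in-world source and no one can hear it — it has become underscore → non-diegetic.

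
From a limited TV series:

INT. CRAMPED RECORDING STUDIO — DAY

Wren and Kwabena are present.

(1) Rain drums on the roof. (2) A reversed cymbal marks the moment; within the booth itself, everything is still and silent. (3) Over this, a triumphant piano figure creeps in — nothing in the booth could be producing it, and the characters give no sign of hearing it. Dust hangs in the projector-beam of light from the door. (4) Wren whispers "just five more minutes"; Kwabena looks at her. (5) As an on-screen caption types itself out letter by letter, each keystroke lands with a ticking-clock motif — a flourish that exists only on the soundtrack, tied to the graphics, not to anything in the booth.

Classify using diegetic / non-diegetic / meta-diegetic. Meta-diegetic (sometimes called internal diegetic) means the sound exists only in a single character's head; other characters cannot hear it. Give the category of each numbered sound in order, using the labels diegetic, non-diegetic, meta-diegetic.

(1) is diegetic: ambient/room sound belonging to the story's physical space.
Sound (2): nothing in the scene produces it; it's an accent added for the audience, so non-diegetic.
(3) is non-diegetic: score with no on-screen or off-screen source; it exists for the audience alone.
(4) is diegetic: Wren is a character speaking aloud in the scene.
(5) the caption isn't part of the story world, so neither is the sound tied to it → non-diegetic.

diegetic, non-diegetic, non-diegetic, diegetic, non-diegetic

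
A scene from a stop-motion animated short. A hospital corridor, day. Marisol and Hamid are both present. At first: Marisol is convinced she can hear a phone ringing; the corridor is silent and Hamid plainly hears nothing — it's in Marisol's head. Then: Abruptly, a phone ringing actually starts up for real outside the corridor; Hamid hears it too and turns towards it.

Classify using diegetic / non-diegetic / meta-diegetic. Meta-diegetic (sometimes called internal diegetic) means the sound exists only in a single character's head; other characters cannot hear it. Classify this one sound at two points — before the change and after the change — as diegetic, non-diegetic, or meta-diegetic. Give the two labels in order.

Before the change: only Marisol 'hears' it — imagined, in her mind → meta-diegetic.
After the change: now there's a real external source and Hamid hears it too — in the story world → diegetic.

meta-diegetic, diegetic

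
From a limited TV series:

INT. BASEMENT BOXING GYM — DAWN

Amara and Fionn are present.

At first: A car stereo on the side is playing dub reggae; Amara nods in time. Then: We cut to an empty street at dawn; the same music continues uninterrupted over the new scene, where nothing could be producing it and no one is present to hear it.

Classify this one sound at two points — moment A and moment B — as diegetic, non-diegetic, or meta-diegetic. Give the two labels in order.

Moment A: a car stereo is a real in-scene source and Amara reacts to it → diegetic.
Moment B: there is no longer any in-world source and no one can hear it — it has become underscore → non-diegetic.

diegetic, non-diegetic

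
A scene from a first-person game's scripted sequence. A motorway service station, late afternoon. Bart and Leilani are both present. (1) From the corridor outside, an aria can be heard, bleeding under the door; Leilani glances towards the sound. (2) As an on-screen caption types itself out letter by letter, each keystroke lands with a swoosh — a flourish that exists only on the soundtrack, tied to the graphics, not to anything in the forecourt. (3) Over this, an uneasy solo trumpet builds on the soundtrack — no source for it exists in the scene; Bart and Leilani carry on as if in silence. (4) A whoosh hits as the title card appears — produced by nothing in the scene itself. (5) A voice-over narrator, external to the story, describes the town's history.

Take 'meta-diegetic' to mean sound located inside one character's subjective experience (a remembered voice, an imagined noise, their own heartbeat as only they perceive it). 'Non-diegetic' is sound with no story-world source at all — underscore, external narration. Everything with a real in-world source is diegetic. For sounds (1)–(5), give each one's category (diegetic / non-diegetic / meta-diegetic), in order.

Sound (1): the music has an off-screen but real-world source and a character hears it, so diegetic.
Sound (2): it accompanies on-screen graphics, not anything inside the story world, so non-diegetic.
(3) is non-diegetic: score with no on-screen or off-screen source; it exists for the audience alone.
Sound (4): it's a sound-design accent with no in-world source; no one in the scene can hear it, so non-diegetic.
(5) the narrator exists outside the story world, addressing only the audience → non-diegetic.

diegetic, non-diegetic, non-diegetic, non-diegetic, non-diegetic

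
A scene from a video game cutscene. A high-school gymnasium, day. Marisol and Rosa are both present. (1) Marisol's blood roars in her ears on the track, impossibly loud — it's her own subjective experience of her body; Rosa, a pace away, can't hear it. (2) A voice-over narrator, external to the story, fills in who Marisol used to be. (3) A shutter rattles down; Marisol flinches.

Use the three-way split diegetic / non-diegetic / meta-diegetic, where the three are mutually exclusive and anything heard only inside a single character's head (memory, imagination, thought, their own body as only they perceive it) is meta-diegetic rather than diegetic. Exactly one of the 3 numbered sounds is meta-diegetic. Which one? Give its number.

Sound (1): point-of-audition from inside Marisol's body; not a sound in the room, so meta-diegetic.
Sound (2): commentary laid over the scene from outside the fiction, so non-diegetic.
Sound (3): a shutter is a real object/event in the scene's world, so diegetic.
Only (1) is meta-diegetic.

1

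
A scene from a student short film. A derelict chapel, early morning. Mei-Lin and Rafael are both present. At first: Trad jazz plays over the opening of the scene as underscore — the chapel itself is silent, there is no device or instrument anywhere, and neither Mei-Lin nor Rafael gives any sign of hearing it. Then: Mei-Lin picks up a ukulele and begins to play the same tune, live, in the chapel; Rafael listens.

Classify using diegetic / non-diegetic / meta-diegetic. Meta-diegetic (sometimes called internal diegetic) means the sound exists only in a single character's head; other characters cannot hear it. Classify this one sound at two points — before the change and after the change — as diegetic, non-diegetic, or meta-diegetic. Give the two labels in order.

Before the change: no in-world source exists and no character can hear it — underscore → non-diegetic.
After the change: a ukulele is now a real source in the story world and the characters hear it → diegetic.

non-diegetic, diegetic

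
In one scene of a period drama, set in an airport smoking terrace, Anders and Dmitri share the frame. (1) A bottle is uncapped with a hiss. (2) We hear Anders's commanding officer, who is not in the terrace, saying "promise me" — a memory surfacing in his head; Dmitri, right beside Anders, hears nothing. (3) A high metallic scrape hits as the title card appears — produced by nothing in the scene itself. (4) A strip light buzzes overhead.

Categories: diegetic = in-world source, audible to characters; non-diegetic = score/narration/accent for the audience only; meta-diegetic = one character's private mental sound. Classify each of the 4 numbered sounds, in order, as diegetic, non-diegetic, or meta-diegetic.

diegetic, meta-diegetic, non-diegetic, diegetic

Sound (1): the sound comes from a bottle physically present in the location, so diegetic.
(2) a remembered line, private to Anders — not present in the room, not audible to Dmitri → meta-diegetic.
(3) is non-diegetic: it's a sound-design accent with no in-world source; no one in the scene can hear it.
Sound (4): ambient/room sound belonging to the story's physical space, so diegetic.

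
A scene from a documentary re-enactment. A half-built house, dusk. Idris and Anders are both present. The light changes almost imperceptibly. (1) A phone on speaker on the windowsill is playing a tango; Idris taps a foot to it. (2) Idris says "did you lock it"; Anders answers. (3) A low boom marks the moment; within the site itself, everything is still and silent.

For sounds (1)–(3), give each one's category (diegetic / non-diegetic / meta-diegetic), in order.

Sound (1): a phone on speaker is a physical source in the scene and Idris reacts to it, so diegetic.
(2) Idris is a character speaking aloud in the scene → diegetic.
(3) is non-diegetic: an editorial stinger — it belongs to the cut, not the story world.

diegetic, diegetic, non-diegetic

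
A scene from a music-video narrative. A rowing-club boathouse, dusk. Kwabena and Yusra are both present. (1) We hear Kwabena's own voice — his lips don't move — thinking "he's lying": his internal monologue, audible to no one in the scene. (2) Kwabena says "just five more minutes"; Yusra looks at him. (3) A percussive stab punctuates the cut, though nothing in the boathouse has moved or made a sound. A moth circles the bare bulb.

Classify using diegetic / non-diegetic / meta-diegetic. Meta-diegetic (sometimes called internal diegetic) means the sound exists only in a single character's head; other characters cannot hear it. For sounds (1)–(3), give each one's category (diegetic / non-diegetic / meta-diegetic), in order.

Sound (1): it's Kwabena's unspoken thought, heard only by the audience via his subjectivity, so meta-diegetic.
Sound (2): Kwabena is a character speaking aloud in the scene, so diegetic.
(3) is non-diegetic: an editorial stinger — it belongs to the cut, not the story world.

meta-diegetic, diegetic, non-diegetic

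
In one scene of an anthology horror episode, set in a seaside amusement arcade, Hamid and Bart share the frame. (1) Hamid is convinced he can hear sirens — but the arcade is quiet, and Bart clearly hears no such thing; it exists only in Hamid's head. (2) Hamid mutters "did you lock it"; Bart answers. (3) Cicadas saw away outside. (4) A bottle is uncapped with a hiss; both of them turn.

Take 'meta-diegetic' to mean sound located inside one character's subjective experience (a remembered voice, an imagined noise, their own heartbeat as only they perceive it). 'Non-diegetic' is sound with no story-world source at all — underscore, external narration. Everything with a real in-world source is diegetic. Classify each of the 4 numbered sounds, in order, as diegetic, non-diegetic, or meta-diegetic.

Sound (1): Hamid alone 'hears' it — an imagined sound, not present in the space, so meta-diegetic.
Sound (2): spoken by a character present in the story world, so diegetic.
Sound (3): ambient/room sound belonging to the story's physical space, so diegetic.
(4) is diegetic: an in-world source (a bottle); characters could hear it.

meta-diegetic, diegetic, diegetic, diegetic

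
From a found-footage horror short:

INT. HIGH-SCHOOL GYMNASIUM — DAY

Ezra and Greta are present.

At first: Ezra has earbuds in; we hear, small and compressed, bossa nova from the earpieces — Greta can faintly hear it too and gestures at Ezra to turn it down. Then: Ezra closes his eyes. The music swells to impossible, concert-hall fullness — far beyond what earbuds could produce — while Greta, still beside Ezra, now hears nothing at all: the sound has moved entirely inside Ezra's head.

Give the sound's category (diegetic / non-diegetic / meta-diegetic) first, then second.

First: the earbuds are a physical source both characters can hear → diegetic.
Second: the music now exists only as Ezra's subjective experience; Greta can no longer hear it → meta-diegetic.

diegetic, meta-diegetic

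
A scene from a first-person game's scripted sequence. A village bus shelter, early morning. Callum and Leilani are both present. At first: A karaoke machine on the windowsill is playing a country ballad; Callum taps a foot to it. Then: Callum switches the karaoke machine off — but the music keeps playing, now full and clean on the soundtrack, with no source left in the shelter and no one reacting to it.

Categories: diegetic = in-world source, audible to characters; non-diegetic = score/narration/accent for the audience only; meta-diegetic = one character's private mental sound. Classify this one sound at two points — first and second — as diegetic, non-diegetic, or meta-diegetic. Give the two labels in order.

diegetic, non-diegetic

First: a karaoke machine is a real in-scene source and Callum reacts to it → diegetic.
Second: there is no longer any in-world source and no one can hear it — it has become underscore → non-diegetic.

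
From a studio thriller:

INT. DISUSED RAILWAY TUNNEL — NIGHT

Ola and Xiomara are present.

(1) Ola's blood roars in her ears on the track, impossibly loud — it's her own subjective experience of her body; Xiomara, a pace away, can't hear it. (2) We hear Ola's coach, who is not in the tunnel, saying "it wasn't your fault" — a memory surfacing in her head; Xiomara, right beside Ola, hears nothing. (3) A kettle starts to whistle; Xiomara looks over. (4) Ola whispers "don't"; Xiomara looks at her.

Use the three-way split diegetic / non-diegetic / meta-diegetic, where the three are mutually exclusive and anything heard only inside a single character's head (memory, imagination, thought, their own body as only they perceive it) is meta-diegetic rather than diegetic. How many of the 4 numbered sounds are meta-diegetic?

Sound (1): it's Ola's internal bodily sensation rendered as sound; only Ola 'hears' it, so meta-diegetic.
Sound (2): it's Ola's recollection rendered as sound; the other character can't hear it, so meta-diegetic.
(3) is diegetic: an in-world source (a kettle); characters could hear it.
Sound (4): spoken by a character present in the story world, so diegetic.
So 2 of the 4 are meta-diegetic: (1), (2).

2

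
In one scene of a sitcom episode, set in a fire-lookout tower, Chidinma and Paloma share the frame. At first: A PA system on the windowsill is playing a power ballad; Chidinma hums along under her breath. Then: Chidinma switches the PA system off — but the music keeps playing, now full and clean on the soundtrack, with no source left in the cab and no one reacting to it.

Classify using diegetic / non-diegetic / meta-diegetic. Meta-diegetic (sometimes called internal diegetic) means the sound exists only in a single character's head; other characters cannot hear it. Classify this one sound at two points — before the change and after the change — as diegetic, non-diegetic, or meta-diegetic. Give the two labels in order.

Before the change: a PA system is a real in-scene source and Chidinma reacts to it → diegetic.
After the change: there is no longer any in-world source and no one can hear it — it has become underscore → non-diegetic.

diegetic, non-diegetic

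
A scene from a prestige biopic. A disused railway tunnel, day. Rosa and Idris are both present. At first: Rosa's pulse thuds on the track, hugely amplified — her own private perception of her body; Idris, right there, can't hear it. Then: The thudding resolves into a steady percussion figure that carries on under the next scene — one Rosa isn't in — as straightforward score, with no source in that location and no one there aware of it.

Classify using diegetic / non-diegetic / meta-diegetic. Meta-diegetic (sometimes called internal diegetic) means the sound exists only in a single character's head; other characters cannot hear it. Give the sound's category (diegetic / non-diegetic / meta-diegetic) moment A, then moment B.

Moment A: it's Rosa's subjective body sound, inaudible to Idris → meta-diegetic.
Moment B: detached from Rosa and playing as sourceless score over a scene she isn't in — for the audience only → non-diegetic.

meta-diegetic, non-diegetic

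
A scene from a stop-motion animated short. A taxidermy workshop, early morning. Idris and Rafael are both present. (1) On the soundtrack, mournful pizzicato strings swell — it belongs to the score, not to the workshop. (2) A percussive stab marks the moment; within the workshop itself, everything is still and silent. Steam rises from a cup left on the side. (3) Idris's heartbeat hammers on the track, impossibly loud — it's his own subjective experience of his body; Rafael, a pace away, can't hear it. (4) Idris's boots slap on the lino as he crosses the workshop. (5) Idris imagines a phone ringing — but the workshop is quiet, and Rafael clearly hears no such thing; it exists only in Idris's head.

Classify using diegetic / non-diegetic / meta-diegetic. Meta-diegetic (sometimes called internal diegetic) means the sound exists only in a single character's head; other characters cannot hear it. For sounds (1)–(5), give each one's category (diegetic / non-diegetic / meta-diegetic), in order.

(1) it has no source in the story world and no character can hear it — it's underscore → non-diegetic.
Sound (2): an editorial stinger — it belongs to the cut, not the story world, so non-diegetic.
(3) it's Idris's internal bodily sensation rendered as sound; only Idris 'hears' it → meta-diegetic.
Sound (4): Idris's footsteps are produced in the story world, so diegetic.
(5) the sound is imagined by Idris; nothing in the story world is producing it and Rafael can't hear it → meta-diegetic.

non-diegetic, non-diegetic, meta-diegetic, diegetic, meta-diegetic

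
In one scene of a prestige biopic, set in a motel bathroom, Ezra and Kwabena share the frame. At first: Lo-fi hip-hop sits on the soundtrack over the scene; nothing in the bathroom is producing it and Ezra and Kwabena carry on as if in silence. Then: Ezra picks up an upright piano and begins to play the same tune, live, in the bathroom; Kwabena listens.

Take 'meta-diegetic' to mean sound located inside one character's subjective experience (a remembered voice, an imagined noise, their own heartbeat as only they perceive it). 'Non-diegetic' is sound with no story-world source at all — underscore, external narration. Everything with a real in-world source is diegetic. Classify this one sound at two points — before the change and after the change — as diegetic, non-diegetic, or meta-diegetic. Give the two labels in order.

non-diegetic, diegetic

Before the change: no in-world source exists and no character can hear it — underscore → non-diegetic.
After the change: an upright piano is now a real source in the story world and the characters hear it → diegetic.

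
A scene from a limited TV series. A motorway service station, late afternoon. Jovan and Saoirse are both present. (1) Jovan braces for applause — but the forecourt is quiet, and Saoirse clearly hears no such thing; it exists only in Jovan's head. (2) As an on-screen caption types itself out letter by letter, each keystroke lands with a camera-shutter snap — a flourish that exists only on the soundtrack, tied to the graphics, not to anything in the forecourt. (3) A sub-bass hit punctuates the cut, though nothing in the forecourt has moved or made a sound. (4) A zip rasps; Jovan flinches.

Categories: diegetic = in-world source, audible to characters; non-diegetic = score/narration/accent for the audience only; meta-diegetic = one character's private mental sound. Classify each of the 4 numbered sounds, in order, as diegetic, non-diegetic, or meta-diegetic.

meta-diegetic, non-diegetic, non-diegetic, diegetic

(1) subjective to Jovan: the forecourt is silent and Saoirse hears nothing → meta-diegetic.
(2) sound married to a title/caption — outside the diegesis by definition → non-diegetic.
Sound (3): it's a sound-design accent with no in-world source; no one in the scene can hear it, so non-diegetic.
Sound (4): a zip is a real object/event in the scene's world, so diegetic.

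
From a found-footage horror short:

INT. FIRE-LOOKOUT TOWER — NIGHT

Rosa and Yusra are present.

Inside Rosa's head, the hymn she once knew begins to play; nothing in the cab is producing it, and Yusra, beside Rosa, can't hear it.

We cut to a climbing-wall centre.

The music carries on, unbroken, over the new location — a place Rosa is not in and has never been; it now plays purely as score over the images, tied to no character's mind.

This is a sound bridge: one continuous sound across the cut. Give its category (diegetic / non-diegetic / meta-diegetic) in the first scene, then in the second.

Scene one: the music exists only inside Rosa's mind; Yusra can't hear it → meta-diegetic.
Scene two: it's detached from Rosa entirely and plays over unrelated images with no in-world source — conventional underscore → non-diegetic.

meta-diegetic, non-diegetic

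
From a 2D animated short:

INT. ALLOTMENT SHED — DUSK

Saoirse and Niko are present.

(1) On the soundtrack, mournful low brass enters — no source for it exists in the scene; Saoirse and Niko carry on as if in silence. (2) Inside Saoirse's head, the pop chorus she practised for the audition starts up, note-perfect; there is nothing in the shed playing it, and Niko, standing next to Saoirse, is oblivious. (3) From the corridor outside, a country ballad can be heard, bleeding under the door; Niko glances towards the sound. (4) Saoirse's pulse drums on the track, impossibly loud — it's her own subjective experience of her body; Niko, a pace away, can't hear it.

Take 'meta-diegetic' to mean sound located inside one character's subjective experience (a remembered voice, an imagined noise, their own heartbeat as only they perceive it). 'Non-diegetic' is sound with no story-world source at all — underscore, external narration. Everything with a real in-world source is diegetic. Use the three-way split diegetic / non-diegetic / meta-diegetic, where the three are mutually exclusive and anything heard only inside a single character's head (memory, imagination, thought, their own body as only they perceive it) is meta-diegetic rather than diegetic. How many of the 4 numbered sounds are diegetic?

Sound (1): score with no on-screen or off-screen source; it exists for the audience alone, so non-diegetic.
(2) is meta-diegetic: remembered music, private to Saoirse — Niko is oblivious because it isn't in the room.
(3) is diegetic: off-screen diegetic: the source is out of frame but still in the story's space.
Sound (4): a subjective body sound — Saoirse's private perception, inaudible to Niko, so meta-diegetic.
So 1 of the 4 is diegetic: (3).

1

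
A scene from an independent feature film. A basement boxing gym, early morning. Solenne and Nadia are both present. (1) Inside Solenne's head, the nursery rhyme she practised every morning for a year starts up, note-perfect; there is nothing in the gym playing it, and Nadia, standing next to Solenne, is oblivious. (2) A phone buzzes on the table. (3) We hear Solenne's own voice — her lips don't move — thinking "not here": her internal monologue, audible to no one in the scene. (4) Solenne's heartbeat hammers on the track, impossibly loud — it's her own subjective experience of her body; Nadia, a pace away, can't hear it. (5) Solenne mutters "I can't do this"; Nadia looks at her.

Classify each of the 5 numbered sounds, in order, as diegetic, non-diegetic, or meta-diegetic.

meta-diegetic, diegetic, meta-diegetic, meta-diegetic, diegetic

(1) the music is a memory playing inside Solenne's mind alone; no real-world source, Nadia can't hear it → meta-diegetic.
(2) the sound comes from a phone physically present in the location → diegetic.
(3) Solenne's thought-voice: a private mental sound no other character can hear → meta-diegetic.
(4) is meta-diegetic: a subjective body sound — Solenne's private perception, inaudible to Nadia.
Sound (5): spoken by a character present in the story world, so diegetic.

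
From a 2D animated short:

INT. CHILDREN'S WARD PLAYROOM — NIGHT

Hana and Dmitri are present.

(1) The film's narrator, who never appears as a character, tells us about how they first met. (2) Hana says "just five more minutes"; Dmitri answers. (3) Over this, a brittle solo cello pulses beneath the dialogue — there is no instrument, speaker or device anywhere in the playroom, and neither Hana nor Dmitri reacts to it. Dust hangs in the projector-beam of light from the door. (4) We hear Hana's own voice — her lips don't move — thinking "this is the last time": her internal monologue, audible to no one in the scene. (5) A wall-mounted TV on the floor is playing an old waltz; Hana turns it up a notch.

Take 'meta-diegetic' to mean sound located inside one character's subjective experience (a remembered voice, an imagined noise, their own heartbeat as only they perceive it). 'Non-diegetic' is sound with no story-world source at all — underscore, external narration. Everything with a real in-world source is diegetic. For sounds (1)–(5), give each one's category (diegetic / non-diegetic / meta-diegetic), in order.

Sound (1): the narrator exists outside the story world, addressing only the audience, so non-diegetic.
Sound (2): Hana is a character speaking aloud in the scene, so diegetic.
(3) nothing in the playroom produces it and the characters don't hear it — pure soundtrack → non-diegetic.
(4) is meta-diegetic: it's Hana's unspoken thought, heard only by the audience via her subjectivity.
(5) is diegetic: source music from a wall-mounted TV, which exists in the story world.

non-diegetic, diegetic, non-diegetic, meta-diegetic, diegetic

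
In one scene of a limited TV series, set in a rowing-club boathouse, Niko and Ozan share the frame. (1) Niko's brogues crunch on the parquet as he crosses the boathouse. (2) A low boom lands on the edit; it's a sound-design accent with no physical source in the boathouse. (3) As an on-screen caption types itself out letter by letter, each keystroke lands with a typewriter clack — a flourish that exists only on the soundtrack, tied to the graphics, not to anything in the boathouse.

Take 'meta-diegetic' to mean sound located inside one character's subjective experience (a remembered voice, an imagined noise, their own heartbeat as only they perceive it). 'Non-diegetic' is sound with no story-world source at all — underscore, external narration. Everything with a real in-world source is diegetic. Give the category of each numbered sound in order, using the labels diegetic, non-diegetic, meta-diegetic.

(1) is diegetic: Niko's footsteps are produced in the story world.
(2) is non-diegetic: an editorial stinger — it belongs to the cut, not the story world.
Sound (3): sound married to a title/caption — outside the diegesis by definition, so non-diegetic.

diegetic, non-diegetic, non-diegetic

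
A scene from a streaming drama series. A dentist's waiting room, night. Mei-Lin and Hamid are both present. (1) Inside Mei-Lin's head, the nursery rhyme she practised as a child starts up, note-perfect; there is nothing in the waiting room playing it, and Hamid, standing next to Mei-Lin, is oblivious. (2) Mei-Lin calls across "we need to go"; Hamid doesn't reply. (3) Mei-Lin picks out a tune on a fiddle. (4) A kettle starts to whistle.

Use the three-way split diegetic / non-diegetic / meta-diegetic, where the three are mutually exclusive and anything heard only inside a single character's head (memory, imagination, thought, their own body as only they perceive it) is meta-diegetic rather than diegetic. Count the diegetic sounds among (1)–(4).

Sound (1): the music is a memory playing inside Mei-Lin's mind alone; no real-world source, Hamid can't hear it, so meta-diegetic.
(2) on-screen dialogue — Mei-Lin speaks and Hamid is there to hear → diegetic.
(3) is diegetic: Mei-Lin is producing the music live, in the story world.
(4) a kettle is a real object/event in the scene's world → diegetic.
Diegetic: (2), (3), (4) — that's 3.

3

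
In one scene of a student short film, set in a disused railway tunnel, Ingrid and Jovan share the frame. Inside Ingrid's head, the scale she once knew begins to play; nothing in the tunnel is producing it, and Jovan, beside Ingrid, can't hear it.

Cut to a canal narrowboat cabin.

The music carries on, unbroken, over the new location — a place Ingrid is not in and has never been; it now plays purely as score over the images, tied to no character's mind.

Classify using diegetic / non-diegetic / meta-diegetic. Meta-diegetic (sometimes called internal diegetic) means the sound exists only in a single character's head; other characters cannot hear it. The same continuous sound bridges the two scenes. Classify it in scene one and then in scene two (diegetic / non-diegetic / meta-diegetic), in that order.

Scene one: the music exists only inside Ingrid's mind; Jovan can't hear it → meta-diegetic.
Scene two: it's detached from Ingrid entirely and plays over unrelated images with no in-world source — conventional underscore → non-diegetic.

meta-diegetic, non-diegetic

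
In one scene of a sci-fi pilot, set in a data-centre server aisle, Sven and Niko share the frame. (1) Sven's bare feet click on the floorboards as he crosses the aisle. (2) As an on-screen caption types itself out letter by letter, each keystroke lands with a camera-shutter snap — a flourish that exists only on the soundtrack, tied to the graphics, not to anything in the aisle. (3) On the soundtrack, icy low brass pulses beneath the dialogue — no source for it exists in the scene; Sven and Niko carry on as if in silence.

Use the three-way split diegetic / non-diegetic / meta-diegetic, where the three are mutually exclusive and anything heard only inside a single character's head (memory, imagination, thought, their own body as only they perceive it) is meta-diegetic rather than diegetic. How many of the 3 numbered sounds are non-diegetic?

(1) is diegetic: Sven's footsteps are produced in the story world.
(2) is non-diegetic: the caption isn't part of the story world, so neither is the sound tied to it.
Sound (3): score with no on-screen or off-screen source; it exists for the audience alone, so non-diegetic.
So 2 of the 3 are non-diegetic: (2), (3).

2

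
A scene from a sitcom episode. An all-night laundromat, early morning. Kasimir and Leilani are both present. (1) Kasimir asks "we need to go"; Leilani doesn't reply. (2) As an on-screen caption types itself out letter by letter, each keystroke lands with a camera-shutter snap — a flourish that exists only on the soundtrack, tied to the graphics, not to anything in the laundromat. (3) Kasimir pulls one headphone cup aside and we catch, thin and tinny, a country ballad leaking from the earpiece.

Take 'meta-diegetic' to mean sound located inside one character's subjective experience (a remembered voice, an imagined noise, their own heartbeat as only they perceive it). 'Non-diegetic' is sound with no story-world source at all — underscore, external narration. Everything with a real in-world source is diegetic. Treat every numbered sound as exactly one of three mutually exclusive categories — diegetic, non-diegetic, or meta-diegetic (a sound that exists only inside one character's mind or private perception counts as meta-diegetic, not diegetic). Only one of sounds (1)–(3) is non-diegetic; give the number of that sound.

(1) spoken by a character present in the story world → diegetic.
(2) sound married to a title/caption — outside the diegesis by definition → non-diegetic.
(3) is diegetic: the earpiece is a real device on Kasimir's head — source music.
Only (2) is non-diegetic.

2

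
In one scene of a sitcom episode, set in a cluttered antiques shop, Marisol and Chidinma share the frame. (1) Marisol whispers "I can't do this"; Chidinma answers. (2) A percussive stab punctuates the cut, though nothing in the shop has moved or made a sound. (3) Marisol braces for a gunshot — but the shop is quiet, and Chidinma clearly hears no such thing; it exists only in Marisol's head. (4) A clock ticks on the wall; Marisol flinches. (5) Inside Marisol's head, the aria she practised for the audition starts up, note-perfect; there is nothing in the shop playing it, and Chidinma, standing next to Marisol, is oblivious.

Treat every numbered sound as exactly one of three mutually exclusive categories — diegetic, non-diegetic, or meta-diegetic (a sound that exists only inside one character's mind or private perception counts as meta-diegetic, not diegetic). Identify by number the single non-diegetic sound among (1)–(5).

Sound (1): on-screen dialogue — Marisol speaks and Chidinma is there to hear, so diegetic.
(2) is non-diegetic: nothing in the scene produces it; it's an accent added for the audience.
Sound (3): subjective to Marisol: the shop is silent and Chidinma hears nothing, so meta-diegetic.
(4) is diegetic: a clock is a real object/event in the scene's world.
(5) is meta-diegetic: it lives in Marisol's subjectivity, not in the shop.
Only (2) is non-diegetic.

2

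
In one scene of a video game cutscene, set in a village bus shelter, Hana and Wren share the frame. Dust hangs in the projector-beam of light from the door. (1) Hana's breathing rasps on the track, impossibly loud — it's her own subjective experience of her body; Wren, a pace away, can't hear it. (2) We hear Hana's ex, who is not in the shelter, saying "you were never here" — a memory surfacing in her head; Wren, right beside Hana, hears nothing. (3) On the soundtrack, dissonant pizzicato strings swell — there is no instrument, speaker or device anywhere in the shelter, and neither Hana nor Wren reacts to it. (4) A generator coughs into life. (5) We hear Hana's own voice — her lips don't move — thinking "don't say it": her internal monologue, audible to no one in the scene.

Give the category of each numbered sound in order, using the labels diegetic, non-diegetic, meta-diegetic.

meta-diegetic, meta-diegetic, non-diegetic, diegetic, meta-diegetic

Sound (1): it's Hana's internal bodily sensation rendered as sound; only Hana 'hears' it, so meta-diegetic.
Sound (2): a remembered line, private to Hana — not present in the room, not audible to Wren, so meta-diegetic.
Sound (3): score with no on-screen or off-screen source; it exists for the audience alone, so non-diegetic.
(4) is diegetic: the sound comes from a generator physically present in the location.
Sound (5): Hana's thought-voice: a private mental sound no other character can hear, so meta-diegetic.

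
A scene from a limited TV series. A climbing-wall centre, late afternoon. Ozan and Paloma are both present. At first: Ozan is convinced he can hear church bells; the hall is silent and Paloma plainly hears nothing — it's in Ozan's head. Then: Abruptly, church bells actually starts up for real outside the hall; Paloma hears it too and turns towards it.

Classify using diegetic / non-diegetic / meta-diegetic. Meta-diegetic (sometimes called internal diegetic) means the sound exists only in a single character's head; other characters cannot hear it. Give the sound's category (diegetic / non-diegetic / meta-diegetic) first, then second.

First: only Ozan 'hears' it — imagined, in his mind → meta-diegetic.
Second: now there's a real external source and Paloma hears it too — in the story world → diegetic.

meta-diegetic, diegetic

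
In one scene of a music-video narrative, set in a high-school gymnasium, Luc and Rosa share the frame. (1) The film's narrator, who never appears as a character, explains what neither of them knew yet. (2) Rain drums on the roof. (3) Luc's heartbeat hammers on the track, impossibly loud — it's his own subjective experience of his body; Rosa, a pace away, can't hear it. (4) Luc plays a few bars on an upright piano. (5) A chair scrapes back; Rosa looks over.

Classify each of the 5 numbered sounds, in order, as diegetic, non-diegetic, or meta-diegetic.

non-diegetic, diegetic, meta-diegetic, diegetic, diegetic

(1) the narrator exists outside the story world, addressing only the audience → non-diegetic.
(2) it's the actual ambient sound of the location → diegetic.
(3) a subjective body sound — Luc's private perception, inaudible to Rosa → meta-diegetic.
Sound (4): the instrument and the performer are both in the scene, so diegetic.
(5) is diegetic: the sound comes from a chair physically present in the location.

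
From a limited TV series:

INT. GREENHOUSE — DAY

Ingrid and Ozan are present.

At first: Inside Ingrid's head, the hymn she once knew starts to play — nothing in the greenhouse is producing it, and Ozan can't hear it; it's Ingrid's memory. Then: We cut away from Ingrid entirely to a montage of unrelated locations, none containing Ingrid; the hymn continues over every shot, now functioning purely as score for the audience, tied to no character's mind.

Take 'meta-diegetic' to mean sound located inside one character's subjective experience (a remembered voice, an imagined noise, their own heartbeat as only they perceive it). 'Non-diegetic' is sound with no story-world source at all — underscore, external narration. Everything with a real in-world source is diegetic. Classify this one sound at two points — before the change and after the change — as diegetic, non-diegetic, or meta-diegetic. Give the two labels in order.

Before the change: the music lives inside Ingrid's mind alone; Ozan can't hear it → meta-diegetic.
After the change: once it plays over shots Ingrid isn't in, detached from any character's subjectivity, it's conventional underscore → non-diegetic.

meta-diegetic, non-diegetic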